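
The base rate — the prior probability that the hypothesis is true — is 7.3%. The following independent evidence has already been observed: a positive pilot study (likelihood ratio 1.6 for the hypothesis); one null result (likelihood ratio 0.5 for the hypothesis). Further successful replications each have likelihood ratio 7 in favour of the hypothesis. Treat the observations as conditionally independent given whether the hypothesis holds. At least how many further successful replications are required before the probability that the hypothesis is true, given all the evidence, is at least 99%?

Prior odds = 0.073/0.927 = 73/927.
Combined Bayes factor of the evidence already in hand = 1.6 × 0.5 = 0.8.
Odds after that evidence = (73/927) × 0.8 = 292/4635.
Target odds = 0.99/0.01 = 99.
Need 7ⁿ ≥ 99 ÷ (292/4635) = 458865/292.
7³ = 343 falls short of 458865/292 but 7⁴ = 2401 reaches it, so n = 4.

4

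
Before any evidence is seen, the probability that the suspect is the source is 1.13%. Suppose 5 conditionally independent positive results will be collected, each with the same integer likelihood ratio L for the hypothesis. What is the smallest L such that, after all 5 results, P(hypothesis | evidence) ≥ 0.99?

7

Prior odds = 0.0113/0.9887 = 113/9887.
Target odds = 0.99/0.01 = 99.
Need L⁵ ≥ 99 ÷ (113/9887) = 978813/113.
6⁵ = 7776 < 978813/113 ≤ 16807 = 7⁵, so L = 7.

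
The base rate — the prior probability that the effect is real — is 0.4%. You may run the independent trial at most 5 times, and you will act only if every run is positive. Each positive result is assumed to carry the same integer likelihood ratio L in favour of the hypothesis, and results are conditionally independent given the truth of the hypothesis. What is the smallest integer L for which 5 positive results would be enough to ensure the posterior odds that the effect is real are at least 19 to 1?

6

Prior odds = 0.004/0.996 = 1/249.
Target odds = 19.
Need L⁵ ≥ 19 ÷ (1/249) = 4731.
5⁵ = 3125 < 4731 ≤ 7776 = 6⁵, so L = 6.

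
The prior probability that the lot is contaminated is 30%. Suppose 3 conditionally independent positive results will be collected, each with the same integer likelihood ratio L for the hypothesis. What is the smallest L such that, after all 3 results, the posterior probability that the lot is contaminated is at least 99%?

Prior odds = 0.3/0.7 = 3/7.
Target odds = 0.99/0.01 = 99.
Need L³ ≥ 99 ÷ (3/7) = 231.
6³ = 216 < 231 ≤ 343 = 7³, so L = 7.

7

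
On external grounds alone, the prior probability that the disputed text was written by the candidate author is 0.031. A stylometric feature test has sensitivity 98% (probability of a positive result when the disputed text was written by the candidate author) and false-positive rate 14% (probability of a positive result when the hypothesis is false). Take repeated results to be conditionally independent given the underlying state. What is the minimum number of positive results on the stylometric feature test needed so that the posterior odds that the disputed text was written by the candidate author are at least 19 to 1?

Prior odds = 0.031/0.969 = 31/969.
Likelihood ratio of a positive result = 0.98/0.14 = 7.
Target odds = 19.
Need (31/969) × 7ⁿ ≥ 19, i.e. 7ⁿ ≥ 18411/31.
7³ = 343 falls short of 18411/31 but 7⁴ = 2401 reaches it, so n = 4.

4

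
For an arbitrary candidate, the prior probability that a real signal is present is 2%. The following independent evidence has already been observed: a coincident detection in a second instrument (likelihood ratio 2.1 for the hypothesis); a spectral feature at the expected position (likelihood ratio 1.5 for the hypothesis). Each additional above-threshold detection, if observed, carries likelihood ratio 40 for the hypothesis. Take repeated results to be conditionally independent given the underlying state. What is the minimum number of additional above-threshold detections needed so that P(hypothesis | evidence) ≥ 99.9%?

Prior odds = 0.02/0.98 = 1/49.
Combined Bayes factor of the evidence already in hand = 2.1 × 1.5 = 3.15.
Odds after that evidence = (1/49) × 3.15 = 9/140.
Target odds = 0.999/0.001 = 999.
Need 40ⁿ ≥ 999 ÷ (9/140) = 15540.
40² = 1600 falls short of 15540 but 40³ = 64000 reaches it, so n = 3.

3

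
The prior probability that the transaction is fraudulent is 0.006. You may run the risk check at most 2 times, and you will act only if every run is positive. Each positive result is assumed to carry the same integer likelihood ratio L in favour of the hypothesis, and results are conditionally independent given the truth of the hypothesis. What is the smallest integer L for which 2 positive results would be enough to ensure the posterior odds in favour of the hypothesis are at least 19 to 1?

Prior odds = 0.006/0.994 = 3/497.
Target odds = 19.
Need L² ≥ 19 ÷ (3/497) = 9443/3.
56² = 3136 < 9443/3 ≤ 3249 = 57², so L = 57.

57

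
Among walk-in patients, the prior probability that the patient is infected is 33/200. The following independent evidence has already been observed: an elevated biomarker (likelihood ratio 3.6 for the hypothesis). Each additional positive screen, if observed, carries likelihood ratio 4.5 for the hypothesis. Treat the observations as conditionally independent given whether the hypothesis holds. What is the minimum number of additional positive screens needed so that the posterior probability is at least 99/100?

Prior odds = 0.165/0.835 = 33/167.
Bayes factor of the evidence already in hand = 3.6.
Odds after that evidence = (33/167) × 3.6 = 594/835.
Target odds = 0.99/0.01 = 99.
Need 4.5ⁿ ≥ 99 ÷ (594/835) = 835/6.
4.5³ = 91.125 falls short of 835/6 but 4.5⁴ = 410.0625 reaches it, so n = 4.

4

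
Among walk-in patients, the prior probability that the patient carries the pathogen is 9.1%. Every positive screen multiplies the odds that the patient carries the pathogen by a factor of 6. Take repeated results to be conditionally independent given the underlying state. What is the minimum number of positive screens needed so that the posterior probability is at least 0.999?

6

Prior odds: 0.091 ÷ 0.909 = 91/909.
Likelihood ratio per positive screen = 6.
Target odds: 0.999 ÷ 0.001 = 999.
Need (91/909) × 6ⁿ ≥ 999, i.e. 6ⁿ ≥ 908091/91.
6⁵ = 7776 falls short of 908091/91 but 6⁶ = 46656 reaches it, so n = 6.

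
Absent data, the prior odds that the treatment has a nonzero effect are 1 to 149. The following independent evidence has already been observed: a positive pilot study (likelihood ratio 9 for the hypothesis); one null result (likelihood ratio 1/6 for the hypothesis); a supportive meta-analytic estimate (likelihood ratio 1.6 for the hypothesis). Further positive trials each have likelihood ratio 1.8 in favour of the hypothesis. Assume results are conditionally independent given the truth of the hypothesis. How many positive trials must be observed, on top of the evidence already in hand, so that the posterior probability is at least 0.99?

Prior odds = 1/149.
Combined Bayes factor of the evidence already in hand = 9 × (1/6) × 1.6 = 2.4.
Odds after that evidence = (1/149) × 2.4 = 12/745.
Target odds = 0.99/0.01 = 99.
Need 1.8ⁿ ≥ 99 ÷ (12/745) = 6146.25.
1.8¹⁴ ≈3748.13 falls short of 6146.25 but 1.8¹⁵ ≈6746.64 reaches it, so n = 15.

15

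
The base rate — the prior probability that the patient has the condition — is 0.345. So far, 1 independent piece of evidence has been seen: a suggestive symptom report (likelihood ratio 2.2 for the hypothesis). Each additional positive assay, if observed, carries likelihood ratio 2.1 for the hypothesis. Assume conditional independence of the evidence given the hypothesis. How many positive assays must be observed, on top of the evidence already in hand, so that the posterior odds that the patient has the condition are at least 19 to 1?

Prior odds = 0.345/0.655 = 69/131.
Bayes factor of the evidence already in hand = 2.2.
Odds after that evidence = (69/131) × 2.2 = 759/655.
Target odds = 19.
Need 2.1ⁿ ≥ 19 ÷ (759/655) = 12445/759.
2.1³ = 9.261 falls short of 12445/759 but 2.1⁴ = 19.4481 reaches it, so n = 4.

4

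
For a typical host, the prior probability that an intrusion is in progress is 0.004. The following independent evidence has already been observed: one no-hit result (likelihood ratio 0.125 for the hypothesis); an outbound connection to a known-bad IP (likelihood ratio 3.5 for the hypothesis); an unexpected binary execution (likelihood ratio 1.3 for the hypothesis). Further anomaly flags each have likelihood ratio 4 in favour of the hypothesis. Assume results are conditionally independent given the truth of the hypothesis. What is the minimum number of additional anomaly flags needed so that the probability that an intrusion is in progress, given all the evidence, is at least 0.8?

6

Prior odds = 0.004/0.996 = 1/249.
Combined Bayes factor of the evidence already in hand = 0.125 × 3.5 × 1.3 = 0.56875.
Odds after that evidence = (1/249) × 0.56875 = 91/39840.
Target odds = 0.8/0.2 = 4.
Need 4ⁿ ≥ 4 ÷ (91/39840) = 159360/91.
4⁵ = 1024 falls short of 159360/91 but 4⁶ = 4096 reaches it, so n = 6.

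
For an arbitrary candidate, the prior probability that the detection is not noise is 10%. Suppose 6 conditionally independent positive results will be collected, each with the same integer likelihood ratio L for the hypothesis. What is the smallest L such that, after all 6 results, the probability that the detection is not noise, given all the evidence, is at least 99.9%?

5

Prior odds = 0.1/0.9 = 1/9.
Target odds = 0.999/0.001 = 999.
Need L⁶ ≥ 999 ÷ (1/9) = 8991.
4⁶ = 4096 < 8991 ≤ 15625 = 5⁶, so L = 5.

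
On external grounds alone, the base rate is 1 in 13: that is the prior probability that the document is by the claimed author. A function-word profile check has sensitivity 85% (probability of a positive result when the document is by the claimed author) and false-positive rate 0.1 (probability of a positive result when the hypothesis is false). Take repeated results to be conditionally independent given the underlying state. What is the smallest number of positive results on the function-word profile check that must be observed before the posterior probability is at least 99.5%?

Prior odds: (1/13) ÷ (12/13) = 1/12.
Likelihood ratio of a positive result = 0.85/0.1 = 8.5.
Target posterior odds = 0.995/0.005 = 199.
Require 8.5ⁿ ≥ 199 ÷ (1/12) = 2388.
8.5³ = 614.125 falls short of 2388 but 8.5⁴ = 5220.0625 reaches it, so n = 4.

4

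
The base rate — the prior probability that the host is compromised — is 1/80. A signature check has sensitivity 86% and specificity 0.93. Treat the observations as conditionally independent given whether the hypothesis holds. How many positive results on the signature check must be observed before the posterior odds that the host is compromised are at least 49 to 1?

Prior odds = 0.0125/0.9875 = 1/79.
False-positive rate = 1 − 0.93 = 0.07; likelihood ratio of a positive = 0.86/0.07 = 86/7.
Target odds = 49.
Need (1/79) × (86/7)ⁿ ≥ 49, i.e. (86/7)ⁿ ≥ 3871.
(86/7)³ = 636056/343 falls short of 3871 but (86/7)⁴ = 54700816/2401 reaches it, so n = 4.

4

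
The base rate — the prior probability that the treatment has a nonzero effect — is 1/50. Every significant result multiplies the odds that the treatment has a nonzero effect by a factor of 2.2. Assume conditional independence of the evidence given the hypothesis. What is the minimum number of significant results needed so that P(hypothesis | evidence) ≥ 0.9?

Prior odds: 0.02 ÷ 0.98 = 1/49.
Likelihood ratio per significant result = 2.2.
Target posterior odds = 0.9/0.1 = 9.
Require 2.2ⁿ ≥ 9 ÷ (1/49) = 441.
2.2⁷ = 19487171/78125 falls short of 441 but 2.2⁸ = 214358881/390625 reaches it, so n = 8.

8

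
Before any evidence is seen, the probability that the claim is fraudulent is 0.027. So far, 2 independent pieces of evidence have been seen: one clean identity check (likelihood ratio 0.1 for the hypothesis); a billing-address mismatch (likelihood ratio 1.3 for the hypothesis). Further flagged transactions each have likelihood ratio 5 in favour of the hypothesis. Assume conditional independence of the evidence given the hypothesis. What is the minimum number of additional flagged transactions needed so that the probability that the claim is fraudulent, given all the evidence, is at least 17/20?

Prior odds = 0.027/0.973 = 27/973.
Combined Bayes factor of the evidence already in hand = 0.1 × 1.3 = 0.13.
Odds after that evidence = (27/973) × 0.13 = 351/97300.
Target odds = 0.85/0.15 = 17/3.
Need 5ⁿ ≥ 17/3 ÷ (351/97300) = 1654100/1053.
5⁴ = 625 falls short of 1654100/1053 but 5⁵ = 3125 reaches it, so n = 5.

5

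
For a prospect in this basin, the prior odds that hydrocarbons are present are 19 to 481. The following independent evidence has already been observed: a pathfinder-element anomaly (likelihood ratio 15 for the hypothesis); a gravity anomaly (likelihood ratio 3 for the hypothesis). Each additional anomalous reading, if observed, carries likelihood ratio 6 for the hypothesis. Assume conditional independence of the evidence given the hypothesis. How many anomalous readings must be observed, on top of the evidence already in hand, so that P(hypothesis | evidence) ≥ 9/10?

1

Prior odds = 19/481.
Combined Bayes factor of the evidence already in hand = 15 × 3 = 45.
Odds after that evidence = (19/481) × 45 = 855/481.
Target odds = 0.9/0.1 = 9.
Need 6ⁿ ≥ 9 ÷ (855/481) = 481/95.
6¹ = 6, which meets the required 481/95; so n = 1.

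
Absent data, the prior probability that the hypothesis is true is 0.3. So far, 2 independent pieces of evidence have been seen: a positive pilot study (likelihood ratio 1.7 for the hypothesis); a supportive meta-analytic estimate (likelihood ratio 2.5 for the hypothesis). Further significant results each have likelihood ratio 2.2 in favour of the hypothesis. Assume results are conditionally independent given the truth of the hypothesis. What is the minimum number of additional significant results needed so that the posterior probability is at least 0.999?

Prior odds = 0.3/0.7 = 3/7.
Combined Bayes factor of the evidence already in hand = 1.7 × 2.5 = 4.25.
Odds after that evidence = (3/7) × 4.25 = 51/28.
Target odds = 0.999/0.001 = 999.
Need 2.2ⁿ ≥ 999 ÷ (51/28) = 9324/17.
2.2⁷ = 19487171/78125 falls short of 9324/17 but 2.2⁸ = 214358881/390625 reaches it, so n = 8.

8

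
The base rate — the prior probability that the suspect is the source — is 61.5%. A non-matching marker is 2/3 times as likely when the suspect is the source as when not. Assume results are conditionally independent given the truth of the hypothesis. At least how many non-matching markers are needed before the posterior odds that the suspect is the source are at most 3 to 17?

Prior odds = 0.615/0.385 = 123/77.
Likelihood ratio per non-matching marker = 2/3.
Target odds = 3/17.
Need (123/77) × (2/3)ⁿ ≤ 3/17, i.e. (2/3)ⁿ ≤ 77/697.
(2/3)⁵ = 32/243 is still above 77/697 but (2/3)⁶ = 64/729 is at or below it, so n = 6.

6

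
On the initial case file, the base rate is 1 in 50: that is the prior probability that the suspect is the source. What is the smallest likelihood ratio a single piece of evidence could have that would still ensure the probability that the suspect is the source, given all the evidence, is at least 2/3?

Prior odds = 0.02/0.98 = 1/49.
Target odds = (2/3)/(1/3) = 2.
Required Bayes factor = 2 ÷ (1/49) = 98.

98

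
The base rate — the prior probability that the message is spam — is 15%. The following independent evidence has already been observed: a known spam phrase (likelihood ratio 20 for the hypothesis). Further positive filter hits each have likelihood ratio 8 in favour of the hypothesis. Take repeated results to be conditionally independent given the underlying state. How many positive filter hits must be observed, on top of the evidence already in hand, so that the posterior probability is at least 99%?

2

Prior odds = 0.15/0.85 = 3/17.
Bayes factor of the evidence already in hand = 20.
Odds after that evidence = (3/17) × 20 = 60/17.
Target odds = 0.99/0.01 = 99.
Need 8ⁿ ≥ 99 ÷ (60/17) = 28.05.
8¹ = 8 falls short of 28.05 but 8² = 64 reaches it, so n = 2.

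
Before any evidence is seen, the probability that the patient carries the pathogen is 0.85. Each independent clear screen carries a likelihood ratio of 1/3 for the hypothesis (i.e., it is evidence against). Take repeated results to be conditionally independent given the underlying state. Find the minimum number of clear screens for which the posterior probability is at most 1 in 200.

7

Prior odds: 0.85 ÷ 0.15 = 17/3.
Likelihood ratio per clear screen = 1/3.
Target odds: 0.005 ÷ 0.995 = 1/199.
Require (1/3)ⁿ ≤ 1/199 ÷ (17/3) = 3/3383.
(1/3)⁶ = 1/729 is still above 3/3383 but (1/3)⁷ = 1/2187 is at or below it, so n = 7.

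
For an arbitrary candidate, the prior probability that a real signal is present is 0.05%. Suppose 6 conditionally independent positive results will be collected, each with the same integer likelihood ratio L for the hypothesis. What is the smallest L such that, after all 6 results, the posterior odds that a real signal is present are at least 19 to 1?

6

Prior odds = 0.0005/0.9995 = 1/1999.
Target odds = 19.
Need L⁶ ≥ 19 ÷ (1/1999) = 37981.
5⁶ = 15625 < 37981 ≤ 46656 = 6⁶, so L = 6.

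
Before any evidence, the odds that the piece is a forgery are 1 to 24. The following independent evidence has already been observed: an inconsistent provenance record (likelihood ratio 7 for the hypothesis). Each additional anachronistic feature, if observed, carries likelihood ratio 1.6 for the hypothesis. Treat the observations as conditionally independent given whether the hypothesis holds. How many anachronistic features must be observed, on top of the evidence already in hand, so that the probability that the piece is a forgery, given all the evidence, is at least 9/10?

8

Prior odds = 1/24.
Bayes factor of the evidence already in hand = 7.
Odds after that evidence = (1/24) × 7 = 7/24.
Target odds = 0.9/0.1 = 9.
Need 1.6ⁿ ≥ 9 ÷ (7/24) = 216/7.
1.6⁷ = 2097152/78125 falls short of 216/7 but 1.6⁸ = 16777216/390625 reaches it, so n = 8.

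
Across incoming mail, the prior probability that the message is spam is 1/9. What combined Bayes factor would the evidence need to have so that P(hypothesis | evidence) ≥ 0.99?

Prior odds = (1/9)/(8/9) = 0.125.
Target odds = 0.99/0.01 = 99.
Required Bayes factor = 99 ÷ 0.125 = 792.

792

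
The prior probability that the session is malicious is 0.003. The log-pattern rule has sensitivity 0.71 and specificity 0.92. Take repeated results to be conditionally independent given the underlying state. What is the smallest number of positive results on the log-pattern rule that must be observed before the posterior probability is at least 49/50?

Prior odds: 0.003 ÷ 0.997 = 3/997.
False-positive rate = 1 − 0.92 = 0.08; likelihood ratio of a positive = 0.71/0.08 = 8.875.
Target odds: 0.98 ÷ 0.02 = 49.
Need (3/997) × 8.875ⁿ ≥ 49, i.e. 8.875ⁿ ≥ 48853/3.
8.875⁴ = 25411681/4096 falls short of 48853/3 but 8.875⁵ ≈55060.7 reaches it, so n = 5.

5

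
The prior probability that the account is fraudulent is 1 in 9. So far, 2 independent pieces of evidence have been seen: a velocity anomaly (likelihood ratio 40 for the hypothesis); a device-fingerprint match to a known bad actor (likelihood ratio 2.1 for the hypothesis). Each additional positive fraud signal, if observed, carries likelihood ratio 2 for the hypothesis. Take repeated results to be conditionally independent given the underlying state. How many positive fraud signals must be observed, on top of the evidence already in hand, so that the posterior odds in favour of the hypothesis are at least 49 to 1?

Prior odds = (1/9)/(8/9) = 0.125.
Combined Bayes factor of the evidence already in hand = 40 × 2.1 = 84.
Odds after that evidence = 0.125 × 84 = 10.5.
Target odds = 49.
Need 2ⁿ ≥ 49 ÷ 10.5 = 14/3.
2² = 4 falls short of 14/3 but 2³ = 8 reaches it, so n = 3.

3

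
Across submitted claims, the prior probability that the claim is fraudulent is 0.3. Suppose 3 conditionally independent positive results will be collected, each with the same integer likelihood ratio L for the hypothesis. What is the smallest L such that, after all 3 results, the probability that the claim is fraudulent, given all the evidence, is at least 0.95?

Prior odds = 0.3/0.7 = 3/7.
Target odds = 0.95/0.05 = 19.
Need L³ ≥ 19 ÷ (3/7) = 133/3.
3³ = 27 < 133/3 ≤ 64 = 4³, so L = 4.

4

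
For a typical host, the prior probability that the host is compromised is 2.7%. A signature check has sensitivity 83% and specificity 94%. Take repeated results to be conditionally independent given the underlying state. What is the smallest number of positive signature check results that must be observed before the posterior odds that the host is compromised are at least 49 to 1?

3

Prior odds = 0.027/0.973 = 27/973.
False-positive rate = 1 − 0.94 = 0.06; likelihood ratio of a positive = 0.83/0.06 = 83/6.
Target odds = 49.
Require (83/6)ⁿ ≥ 49 ÷ (27/973) = 47677/27.
(83/6)² = 6889/36 falls short of 47677/27 but (83/6)³ = 571787/216 reaches it, so n = 3.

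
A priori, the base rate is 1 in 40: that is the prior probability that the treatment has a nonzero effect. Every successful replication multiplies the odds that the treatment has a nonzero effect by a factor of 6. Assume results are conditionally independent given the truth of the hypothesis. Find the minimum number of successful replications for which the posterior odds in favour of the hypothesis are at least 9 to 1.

Prior odds = 0.025/0.975 = 1/39.
Likelihood ratio per successful replication = 6.
Target odds = 9.
Need (1/39) × 6ⁿ ≥ 9, i.e. 6ⁿ ≥ 351.
6³ = 216 falls short of 351 but 6⁴ = 1296 reaches it, so n = 4.

4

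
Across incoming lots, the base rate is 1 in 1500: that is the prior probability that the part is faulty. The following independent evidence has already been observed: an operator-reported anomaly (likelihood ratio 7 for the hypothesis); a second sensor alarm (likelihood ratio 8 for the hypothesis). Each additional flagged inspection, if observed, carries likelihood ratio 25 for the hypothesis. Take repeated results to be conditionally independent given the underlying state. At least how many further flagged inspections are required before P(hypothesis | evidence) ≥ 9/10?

2

Prior odds = (1/1500)/(1499/1500) = 1/1499.
Combined Bayes factor of the evidence already in hand = 7 × 8 = 56.
Odds after that evidence = (1/1499) × 56 = 56/1499.
Target odds = 0.9/0.1 = 9.
Need 25ⁿ ≥ 9 ÷ (56/1499) = 13491/56.
25¹ = 25 falls short of 13491/56 but 25² = 625 reaches it, so n = 2.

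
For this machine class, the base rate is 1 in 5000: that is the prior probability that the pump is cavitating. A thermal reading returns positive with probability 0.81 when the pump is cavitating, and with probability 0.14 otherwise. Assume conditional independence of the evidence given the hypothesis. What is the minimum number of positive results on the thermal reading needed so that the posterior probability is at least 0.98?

Prior odds = 0.0002/0.9998 = 1/4999.
Likelihood ratio of a positive result = 0.81/0.14 = 81/14.
Target odds: 0.98 ÷ 0.02 = 49.
Need (1/4999) × (81/14)ⁿ ≥ 49, i.e. (81/14)ⁿ ≥ 244951.
(81/14)⁷ ≈217020 falls short of 244951 but (81/14)⁸ ≈1.25561e+06 reaches it, so n = 8.

8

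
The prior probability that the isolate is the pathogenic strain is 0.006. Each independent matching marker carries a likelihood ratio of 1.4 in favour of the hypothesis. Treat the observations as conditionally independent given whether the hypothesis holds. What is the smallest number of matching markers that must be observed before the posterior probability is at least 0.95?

Prior odds: 0.006 ÷ 0.994 = 3/497.
Likelihood ratio per matching marker = 1.4.
Target posterior odds = 0.95/0.05 = 19.
Need (3/497) × 1.4ⁿ ≥ 19, i.e. 1.4ⁿ ≥ 9443/3.
1.4²³ ≈2295.86 falls short of 9443/3 but 1.4²⁴ ≈3214.2 reaches it, so n = 24.

24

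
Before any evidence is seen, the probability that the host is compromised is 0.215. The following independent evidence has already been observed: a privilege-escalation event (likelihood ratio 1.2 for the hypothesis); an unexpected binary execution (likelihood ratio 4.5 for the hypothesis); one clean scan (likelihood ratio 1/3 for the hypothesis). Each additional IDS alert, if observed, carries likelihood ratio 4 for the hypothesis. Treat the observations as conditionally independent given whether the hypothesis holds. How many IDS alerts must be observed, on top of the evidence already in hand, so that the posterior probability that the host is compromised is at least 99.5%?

5

Prior odds = 0.215/0.785 = 43/157.
Combined Bayes factor of the evidence already in hand = 1.2 × 4.5 × (1/3) = 1.8.
Odds after that evidence = (43/157) × 1.8 = 387/785.
Target odds = 0.995/0.005 = 199.
Need 4ⁿ ≥ 199 ÷ (387/785) = 156215/387.
4⁴ = 256 falls short of 156215/387 but 4⁵ = 1024 reaches it, so n = 5.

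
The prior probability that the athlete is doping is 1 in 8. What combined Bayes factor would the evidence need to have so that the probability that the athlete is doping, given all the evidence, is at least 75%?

21

Prior odds = 0.125/0.875 = 1/7.
Target odds = 0.75/0.25 = 3.
Required Bayes factor = 3 ÷ (1/7) = 21.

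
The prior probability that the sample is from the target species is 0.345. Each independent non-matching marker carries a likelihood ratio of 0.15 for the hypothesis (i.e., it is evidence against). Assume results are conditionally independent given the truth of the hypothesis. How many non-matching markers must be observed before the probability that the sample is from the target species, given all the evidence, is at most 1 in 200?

3

Prior odds: 0.345 ÷ 0.655 = 69/131.
Likelihood ratio per non-matching marker = 0.15.
Target odds: 0.005 ÷ 0.995 = 1/199.
Need (69/131) × 0.15ⁿ ≤ 1/199, i.e. 0.15ⁿ ≤ 131/13731.
0.15² = 0.0225 is still above 131/13731 but 0.15³ = 0.003375 is at or below it, so n = 3.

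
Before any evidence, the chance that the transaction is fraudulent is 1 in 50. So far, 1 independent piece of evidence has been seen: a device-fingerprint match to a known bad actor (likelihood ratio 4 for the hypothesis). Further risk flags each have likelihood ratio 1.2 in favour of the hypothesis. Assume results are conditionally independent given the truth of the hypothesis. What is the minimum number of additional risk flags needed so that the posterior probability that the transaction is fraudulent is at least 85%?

Prior odds = 0.02/0.98 = 1/49.
Bayes factor of the evidence already in hand = 4.
Odds after that evidence = (1/49) × 4 = 4/49.
Target odds = 0.85/0.15 = 17/3.
Need 1.2ⁿ ≥ 17/3 ÷ (4/49) = 833/12.
1.2²³ ≈66.2474 falls short of 833/12 but 1.2²⁴ ≈79.4968 reaches it, so n = 24.

24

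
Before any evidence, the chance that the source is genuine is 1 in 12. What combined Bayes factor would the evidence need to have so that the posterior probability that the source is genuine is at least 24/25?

264

Prior odds = (1/12)/(11/12) = 1/11.
Target odds = 0.96/0.04 = 24.
Required Bayes factor = 24 ÷ (1/11) = 264.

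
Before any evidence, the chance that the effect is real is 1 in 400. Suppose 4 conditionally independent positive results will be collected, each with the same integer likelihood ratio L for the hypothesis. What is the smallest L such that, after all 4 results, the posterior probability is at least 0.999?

Prior odds = 0.0025/0.9975 = 1/399.
Target odds = 0.999/0.001 = 999.
Need L⁴ ≥ 999 ÷ (1/399) = 398601.
25⁴ = 390625 < 398601 ≤ 456976 = 26⁴, so L = 26.

26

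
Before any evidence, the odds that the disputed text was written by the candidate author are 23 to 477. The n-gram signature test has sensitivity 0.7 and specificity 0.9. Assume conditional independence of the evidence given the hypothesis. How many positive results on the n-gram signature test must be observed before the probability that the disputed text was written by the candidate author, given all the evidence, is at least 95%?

Prior odds = 23/477.
False-positive rate = 1 − 0.9 = 0.1; likelihood ratio of a positive = 0.7/0.1 = 7.
Target odds: 0.95 ÷ 0.05 = 19.
Require 7ⁿ ≥ 19 ÷ (23/477) = 9063/23.
7³ = 343 falls short of 9063/23 but 7⁴ = 2401 reaches it, so n = 4.

4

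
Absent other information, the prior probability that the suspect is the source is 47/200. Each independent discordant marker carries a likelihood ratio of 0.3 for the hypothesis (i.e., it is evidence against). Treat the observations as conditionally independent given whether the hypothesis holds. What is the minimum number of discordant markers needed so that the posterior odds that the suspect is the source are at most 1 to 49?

Prior odds = 0.235/0.765 = 47/153.
Likelihood ratio per discordant marker = 0.3.
Target odds = 1/49.
Need (47/153) × 0.3ⁿ ≤ 1/49, i.e. 0.3ⁿ ≤ 153/2303.
0.3² = 0.09 is still above 153/2303 but 0.3³ = 0.027 is at or below it, so n = 3.

3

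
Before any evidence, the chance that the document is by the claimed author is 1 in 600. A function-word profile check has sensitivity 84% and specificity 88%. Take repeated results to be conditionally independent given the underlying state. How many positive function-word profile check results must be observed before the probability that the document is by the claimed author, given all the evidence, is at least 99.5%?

7

Prior odds: (1/600) ÷ (599/600) = 1/599.
False-positive rate = 1 − 0.88 = 0.12; likelihood ratio of a positive = 0.84/0.12 = 7.
Target odds: 0.995 ÷ 0.005 = 199.
Require 7ⁿ ≥ 199 ÷ (1/599) = 119201.
7⁶ = 117649 falls short of 119201 but 7⁷ = 823543 reaches it, so n = 7.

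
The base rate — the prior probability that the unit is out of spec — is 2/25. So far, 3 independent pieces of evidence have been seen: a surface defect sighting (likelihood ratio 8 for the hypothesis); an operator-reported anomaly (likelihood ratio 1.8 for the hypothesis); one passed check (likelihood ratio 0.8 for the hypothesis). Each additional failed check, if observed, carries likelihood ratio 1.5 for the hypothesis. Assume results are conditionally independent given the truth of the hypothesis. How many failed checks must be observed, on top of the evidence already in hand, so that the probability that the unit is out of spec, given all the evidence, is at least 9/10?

6

Prior odds = 0.08/0.92 = 2/23.
Combined Bayes factor of the evidence already in hand = 8 × 1.8 × 0.8 = 11.52.
Odds after that evidence = (2/23) × 11.52 = 576/575.
Target odds = 0.9/0.1 = 9.
Need 1.5ⁿ ≥ 9 ÷ (576/575) = 8.984375.
1.5⁵ = 7.59375 falls short of 8.984375 but 1.5⁶ = 11.390625 reaches it, so n = 6.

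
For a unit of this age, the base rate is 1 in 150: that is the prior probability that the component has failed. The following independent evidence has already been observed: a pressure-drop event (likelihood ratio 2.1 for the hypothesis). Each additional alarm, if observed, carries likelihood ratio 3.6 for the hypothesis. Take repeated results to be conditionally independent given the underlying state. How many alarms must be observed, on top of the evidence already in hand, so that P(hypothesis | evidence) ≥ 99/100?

Prior odds = (1/150)/(149/150) = 1/149.
Bayes factor of the evidence already in hand = 2.1.
Odds after that evidence = (1/149) × 2.1 = 21/1490.
Target odds = 0.99/0.01 = 99.
Need 3.6ⁿ ≥ 99 ÷ (21/1490) = 49170/7.
3.6⁶ = 34012224/15625 falls short of 49170/7 but 3.6⁷ = 612220032/78125 reaches it, so n = 7.

7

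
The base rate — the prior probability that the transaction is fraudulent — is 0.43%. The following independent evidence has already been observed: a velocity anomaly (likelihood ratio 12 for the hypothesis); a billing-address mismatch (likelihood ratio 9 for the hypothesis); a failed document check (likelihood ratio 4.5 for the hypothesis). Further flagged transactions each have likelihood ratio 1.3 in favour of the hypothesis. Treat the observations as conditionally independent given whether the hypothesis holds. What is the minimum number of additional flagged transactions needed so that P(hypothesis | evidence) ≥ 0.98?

Prior odds = 0.0043/0.9957 = 43/9957.
Combined Bayes factor of the evidence already in hand = 12 × 9 × 4.5 = 486.
Odds after that evidence = (43/9957) × 486 = 6966/3319.
Target odds = 0.98/0.02 = 49.
Need 1.3ⁿ ≥ 49 ÷ (6966/3319) = 162631/6966.
1.3¹² ≈23.2981 falls short of 162631/6966 but 1.3¹³ ≈30.2875 reaches it, so n = 13.

13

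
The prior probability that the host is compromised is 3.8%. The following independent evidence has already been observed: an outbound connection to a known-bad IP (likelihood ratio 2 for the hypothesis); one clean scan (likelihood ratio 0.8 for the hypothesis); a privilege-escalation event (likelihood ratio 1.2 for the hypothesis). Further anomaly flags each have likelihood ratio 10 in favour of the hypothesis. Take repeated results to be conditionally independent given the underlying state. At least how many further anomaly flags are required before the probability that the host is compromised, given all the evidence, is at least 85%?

2

Prior odds = 0.038/0.962 = 19/481.
Combined Bayes factor of the evidence already in hand = 2 × 0.8 × 1.2 = 1.92.
Odds after that evidence = (19/481) × 1.92 = 912/12025.
Target odds = 0.85/0.15 = 17/3.
Need 10ⁿ ≥ 17/3 ÷ (912/12025) = 204425/2736.
10¹ = 10 falls short of 204425/2736 but 10² = 100 reaches it, so n = 2.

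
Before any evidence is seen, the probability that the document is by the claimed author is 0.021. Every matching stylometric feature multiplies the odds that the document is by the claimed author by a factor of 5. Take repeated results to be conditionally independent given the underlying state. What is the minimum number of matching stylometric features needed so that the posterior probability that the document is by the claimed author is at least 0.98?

Prior odds: 0.021 ÷ 0.979 = 21/979.
Likelihood ratio per matching stylometric feature = 5.
Target posterior odds = 0.98/0.02 = 49.
Require 5ⁿ ≥ 49 ÷ (21/979) = 6853/3.
5⁴ = 625 falls short of 6853/3 but 5⁵ = 3125 reaches it, so n = 5.

5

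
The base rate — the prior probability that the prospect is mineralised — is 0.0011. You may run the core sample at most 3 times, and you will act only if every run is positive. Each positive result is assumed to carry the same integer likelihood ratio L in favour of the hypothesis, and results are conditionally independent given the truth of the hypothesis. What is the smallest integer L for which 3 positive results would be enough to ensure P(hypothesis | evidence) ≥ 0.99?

45

Prior odds = 0.0011/0.9989 = 11/9989.
Target odds = 0.99/0.01 = 99.
Need L³ ≥ 99 ÷ (11/9989) = 89901.
44³ = 85184 < 89901 ≤ 91125 = 45³, so L = 45.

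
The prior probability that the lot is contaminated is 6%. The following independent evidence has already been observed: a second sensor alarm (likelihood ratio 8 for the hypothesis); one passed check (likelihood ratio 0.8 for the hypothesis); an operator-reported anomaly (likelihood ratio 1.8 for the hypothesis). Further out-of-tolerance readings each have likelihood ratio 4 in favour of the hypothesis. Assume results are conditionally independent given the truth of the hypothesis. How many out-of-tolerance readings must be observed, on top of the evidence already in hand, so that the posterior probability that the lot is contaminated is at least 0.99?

4

Prior odds = 0.06/0.94 = 3/47.
Combined Bayes factor of the evidence already in hand = 8 × 0.8 × 1.8 = 11.52.
Odds after that evidence = (3/47) × 11.52 = 864/1175.
Target odds = 0.99/0.01 = 99.
Need 4ⁿ ≥ 99 ÷ (864/1175) = 12925/96.
4³ = 64 falls short of 12925/96 but 4⁴ = 256 reaches it, so n = 4.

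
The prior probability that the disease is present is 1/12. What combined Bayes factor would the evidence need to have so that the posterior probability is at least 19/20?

Prior odds = (1/12)/(11/12) = 1/11.
Target odds = 0.95/0.05 = 19.
Required Bayes factor = 19 ÷ (1/11) = 209.

209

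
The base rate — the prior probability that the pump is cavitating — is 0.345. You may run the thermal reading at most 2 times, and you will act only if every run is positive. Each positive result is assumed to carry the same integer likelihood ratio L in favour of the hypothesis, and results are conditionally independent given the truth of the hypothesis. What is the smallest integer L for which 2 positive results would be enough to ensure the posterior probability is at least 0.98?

Prior odds = 0.345/0.655 = 69/131.
Target odds = 0.98/0.02 = 49.
Need L² ≥ 49 ÷ (69/131) = 6419/69.
9² = 81 < 6419/69 ≤ 100 = 10², so L = 10.

10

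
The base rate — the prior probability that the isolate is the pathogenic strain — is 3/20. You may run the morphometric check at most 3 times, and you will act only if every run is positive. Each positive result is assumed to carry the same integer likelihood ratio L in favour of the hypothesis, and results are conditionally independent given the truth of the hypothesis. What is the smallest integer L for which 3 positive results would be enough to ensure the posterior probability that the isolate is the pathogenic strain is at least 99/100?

Prior odds = 0.15/0.85 = 3/17.
Target odds = 0.99/0.01 = 99.
Need L³ ≥ 99 ÷ (3/17) = 561.
8³ = 512 < 561 ≤ 729 = 9³, so L = 9.

9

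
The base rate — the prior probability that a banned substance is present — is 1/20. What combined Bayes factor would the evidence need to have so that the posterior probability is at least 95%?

361

Prior odds = 0.05/0.95 = 1/19.
Target odds = 0.95/0.05 = 19.
Required Bayes factor = 19 ÷ (1/19) = 361.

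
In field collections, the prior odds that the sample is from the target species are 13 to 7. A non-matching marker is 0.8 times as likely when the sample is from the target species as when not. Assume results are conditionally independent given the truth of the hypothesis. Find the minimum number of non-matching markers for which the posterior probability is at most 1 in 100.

24

Prior odds = 13/7.
Likelihood ratio per non-matching marker = 0.8.
Target posterior odds = 0.01/0.99 = 1/99.
Require 0.8ⁿ ≤ 1/99 ÷ (13/7) = 7/1287.
0.8²³ ≈0.00590296 is still above 7/1287 but 0.8²⁴ ≈0.00472237 is at or below it, so n = 24.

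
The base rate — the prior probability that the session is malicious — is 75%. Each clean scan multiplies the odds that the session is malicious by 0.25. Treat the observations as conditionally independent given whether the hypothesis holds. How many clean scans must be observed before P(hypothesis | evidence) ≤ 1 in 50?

4

Prior odds = 0.75/0.25 = 3.
Likelihood ratio per clean scan = 0.25.
Target posterior odds = 0.02/0.98 = 1/49.
Require 0.25ⁿ ≤ 1/49 ÷ 3 = 1/147.
0.25³ = 0.015625 is still above 1/147 but 0.25⁴ = 0.00390625 is at or below it, so n = 4.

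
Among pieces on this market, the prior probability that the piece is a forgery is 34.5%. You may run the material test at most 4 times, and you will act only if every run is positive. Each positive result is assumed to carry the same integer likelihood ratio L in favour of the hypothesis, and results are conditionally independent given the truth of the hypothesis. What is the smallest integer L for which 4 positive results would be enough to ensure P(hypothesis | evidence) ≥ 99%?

4

Prior odds = 0.345/0.655 = 69/131.
Target odds = 0.99/0.01 = 99.
Need L⁴ ≥ 99 ÷ (69/131) = 4323/23.
3⁴ = 81 < 4323/23 ≤ 256 = 4⁴, so L = 4.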